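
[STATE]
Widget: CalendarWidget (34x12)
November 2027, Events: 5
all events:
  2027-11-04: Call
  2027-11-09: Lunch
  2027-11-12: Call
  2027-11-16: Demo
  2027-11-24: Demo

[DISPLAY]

          November 2027           
Mo Tu We Th Fr Sa Su              
 1  2  3  4*  5  6  7             
 8  9* 10 11 12* 13 14            
15 16* 17 18 19 20 21             
22 23 24* 25 26 27 28             
29 30                             
                                  
                                  
                                  
                                  
                                  


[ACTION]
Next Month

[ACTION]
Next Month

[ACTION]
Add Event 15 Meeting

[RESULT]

           January 2028           
Mo Tu We Th Fr Sa Su              
                1  2              
 3  4  5  6  7  8  9              
10 11 12 13 14 15* 16             
17 18 19 20 21 22 23              
24 25 26 27 28 29 30              
31                                
                                  
                                  
                                  
                                  


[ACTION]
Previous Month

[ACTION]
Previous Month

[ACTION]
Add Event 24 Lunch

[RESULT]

          November 2027           
Mo Tu We Th Fr Sa Su              
 1  2  3  4*  5  6  7             
 8  9* 10 11 12* 13 14            
15 16* 17 18 19 20 21             
22 23 24* 25 26 27 28             
29 30                             
                                  
                                  
                                  
                                  
                                  


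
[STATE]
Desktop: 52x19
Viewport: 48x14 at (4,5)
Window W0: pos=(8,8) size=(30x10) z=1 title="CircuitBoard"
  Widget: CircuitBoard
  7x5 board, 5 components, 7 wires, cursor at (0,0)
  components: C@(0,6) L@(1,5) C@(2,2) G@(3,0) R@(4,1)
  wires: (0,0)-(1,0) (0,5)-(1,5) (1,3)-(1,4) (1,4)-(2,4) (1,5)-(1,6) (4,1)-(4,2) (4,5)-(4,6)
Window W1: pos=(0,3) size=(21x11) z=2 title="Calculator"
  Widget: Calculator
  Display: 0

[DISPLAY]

────────────────┨                               
               0┃                               
─┬───┬───┬───┐  ┃                               
 │ 8 │ 9 │ ÷ │  ┃━━━━━━━━━━━━━━━━┓              
─┼───┼───┼───┤  ┃d               ┃              
 │ 5 │ 6 │ × │  ┃────────────────┨              
─┼───┼───┼───┤  ┃ 5 6            ┃              
 │ 2 │ 3 │ - │  ┃            ·   ┃              
━━━━━━━━━━━━━━━━┛            │   ┃              
    ┃1   ·           · ─ ·   L ─ ┃              
    ┃                    │       ┃              
    ┃2           C       ·       ┃              
    ┗━━━━━━━━━━━━━━━━━━━━━━━━━━━━┛              
                                                


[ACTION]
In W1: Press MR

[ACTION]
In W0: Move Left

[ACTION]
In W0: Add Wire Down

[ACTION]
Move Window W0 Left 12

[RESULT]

────────────────┨                               
               0┃                               
─┬───┬───┬───┐  ┃                               
 │ 8 │ 9 │ ÷ │  ┃━━━━━━━━┓                      
─┼───┼───┼───┤  ┃        ┃                      
 │ 5 │ 6 │ × │  ┃────────┨                      
─┼───┼───┼───┤  ┃        ┃                      
 │ 2 │ 3 │ - │  ┃    ·   ┃                      
━━━━━━━━━━━━━━━━┛    │   ┃                      
 ·           · ─ ·   L ─ ┃                      
                 │       ┃                      
         C       ·       ┃                      
━━━━━━━━━━━━━━━━━━━━━━━━━┛                      
                                                


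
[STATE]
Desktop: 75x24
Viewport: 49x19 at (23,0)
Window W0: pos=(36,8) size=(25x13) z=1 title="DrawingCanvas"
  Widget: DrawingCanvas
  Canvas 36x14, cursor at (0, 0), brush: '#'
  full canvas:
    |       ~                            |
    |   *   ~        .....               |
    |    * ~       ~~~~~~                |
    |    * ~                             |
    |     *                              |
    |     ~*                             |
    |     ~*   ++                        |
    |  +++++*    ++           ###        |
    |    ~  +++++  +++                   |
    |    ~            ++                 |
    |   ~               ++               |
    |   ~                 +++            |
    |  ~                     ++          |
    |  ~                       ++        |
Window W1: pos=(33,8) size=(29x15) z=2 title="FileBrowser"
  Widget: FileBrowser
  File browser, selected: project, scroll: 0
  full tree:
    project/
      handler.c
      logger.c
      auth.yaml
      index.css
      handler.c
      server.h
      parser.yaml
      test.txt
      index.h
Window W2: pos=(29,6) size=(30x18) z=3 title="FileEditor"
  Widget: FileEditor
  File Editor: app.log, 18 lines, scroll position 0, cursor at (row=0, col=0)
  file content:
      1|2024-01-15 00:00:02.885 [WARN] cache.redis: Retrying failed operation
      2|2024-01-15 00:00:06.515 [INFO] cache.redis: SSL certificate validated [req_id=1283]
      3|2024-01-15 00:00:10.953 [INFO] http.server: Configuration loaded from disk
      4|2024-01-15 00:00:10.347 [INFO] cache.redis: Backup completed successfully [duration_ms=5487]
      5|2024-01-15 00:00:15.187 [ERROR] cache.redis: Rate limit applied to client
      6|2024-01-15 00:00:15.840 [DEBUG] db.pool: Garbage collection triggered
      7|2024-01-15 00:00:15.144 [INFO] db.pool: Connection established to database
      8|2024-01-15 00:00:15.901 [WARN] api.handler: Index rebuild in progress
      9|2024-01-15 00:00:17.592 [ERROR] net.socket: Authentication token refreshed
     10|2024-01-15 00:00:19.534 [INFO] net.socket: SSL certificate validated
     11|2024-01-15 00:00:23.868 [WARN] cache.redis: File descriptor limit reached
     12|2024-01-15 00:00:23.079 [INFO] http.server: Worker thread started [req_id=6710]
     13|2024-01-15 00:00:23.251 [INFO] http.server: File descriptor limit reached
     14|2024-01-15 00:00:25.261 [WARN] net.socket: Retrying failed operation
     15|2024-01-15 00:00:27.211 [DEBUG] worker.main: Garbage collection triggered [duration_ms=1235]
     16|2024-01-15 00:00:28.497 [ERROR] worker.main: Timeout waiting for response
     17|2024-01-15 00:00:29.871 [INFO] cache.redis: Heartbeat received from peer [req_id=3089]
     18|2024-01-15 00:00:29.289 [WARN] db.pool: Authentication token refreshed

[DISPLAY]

                                                 
                                                 
                                                 
                                                 
                                                 
                                                 
      ┏━━━━━━━━━━━━━━━━━━━━━━━━━━━━┓             
      ┃ FileEditor                 ┃             
      ┠────────────────────────────┨━━┓          
      ┃█024-01-15 00:00:02.885 [WA▲┃  ┃          
      ┃2024-01-15 00:00:06.515 [IN█┃──┨          
      ┃2024-01-15 00:00:10.953 [IN░┃  ┃          
      ┃2024-01-15 00:00:10.347 [IN░┃  ┃          
      ┃2024-01-15 00:00:15.187 [ER░┃  ┃          
      ┃2024-01-15 00:00:15.840 [DE░┃  ┃          
      ┃2024-01-15 00:00:15.144 [IN░┃  ┃          
      ┃2024-01-15 00:00:15.901 [WA░┃  ┃          
      ┃2024-01-15 00:00:17.592 [ER░┃  ┃          
      ┃2024-01-15 00:00:19.534 [IN░┃  ┃          


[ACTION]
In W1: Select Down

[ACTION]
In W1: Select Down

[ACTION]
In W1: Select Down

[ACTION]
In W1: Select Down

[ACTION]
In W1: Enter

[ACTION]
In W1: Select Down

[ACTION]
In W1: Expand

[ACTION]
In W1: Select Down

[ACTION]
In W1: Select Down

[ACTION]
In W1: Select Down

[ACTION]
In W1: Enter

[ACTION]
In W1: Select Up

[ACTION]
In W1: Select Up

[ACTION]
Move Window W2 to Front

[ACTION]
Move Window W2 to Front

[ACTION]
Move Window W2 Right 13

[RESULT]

                                                 
                                                 
                                                 
                                                 
                                                 
                                                 
                   ┏━━━━━━━━━━━━━━━━━━━━━━━━━━━━┓
                   ┃ FileEditor                 ┃
          ┏━━━━━━━━┠────────────────────────────┨
          ┃ FileBro┃█024-01-15 00:00:02.885 [WA▲┃
          ┠────────┃2024-01-15 00:00:06.515 [IN█┃
          ┃  [-] pr┃2024-01-15 00:00:10.953 [IN░┃
          ┃    hand┃2024-01-15 00:00:10.347 [IN░┃
          ┃    logg┃2024-01-15 00:00:15.187 [ER░┃
          ┃    auth┃2024-01-15 00:00:15.840 [DE░┃
          ┃    inde┃2024-01-15 00:00:15.144 [IN░┃
          ┃    hand┃2024-01-15 00:00:15.901 [WA░┃
          ┃  > serv┃2024-01-15 00:00:17.592 [ER░┃
          ┃    pars┃2024-01-15 00:00:19.534 [IN░┃


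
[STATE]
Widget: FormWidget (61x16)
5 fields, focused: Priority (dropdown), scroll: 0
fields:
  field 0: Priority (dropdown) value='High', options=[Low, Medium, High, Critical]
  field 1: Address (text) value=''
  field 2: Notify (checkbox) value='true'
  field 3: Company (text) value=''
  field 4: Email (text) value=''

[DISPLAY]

> Priority:   [High                                        ▼]
  Address:    [                                             ]
  Notify:     [x]                                            
  Company:    [                                             ]
  Email:      [                                             ]
                                                             
                                                             
                                                             
                                                             
                                                             
                                                             
                                                             
                                                             
                                                             
                                                             
                                                             


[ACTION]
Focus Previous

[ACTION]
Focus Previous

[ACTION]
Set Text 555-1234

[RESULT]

  Priority:   [High                                        ▼]
  Address:    [                                             ]
  Notify:     [x]                                            
> Company:    [555-1234                                     ]
  Email:      [                                             ]
                                                             
                                                             
                                                             
                                                             
                                                             
                                                             
                                                             
                                                             
                                                             
                                                             
                                                             


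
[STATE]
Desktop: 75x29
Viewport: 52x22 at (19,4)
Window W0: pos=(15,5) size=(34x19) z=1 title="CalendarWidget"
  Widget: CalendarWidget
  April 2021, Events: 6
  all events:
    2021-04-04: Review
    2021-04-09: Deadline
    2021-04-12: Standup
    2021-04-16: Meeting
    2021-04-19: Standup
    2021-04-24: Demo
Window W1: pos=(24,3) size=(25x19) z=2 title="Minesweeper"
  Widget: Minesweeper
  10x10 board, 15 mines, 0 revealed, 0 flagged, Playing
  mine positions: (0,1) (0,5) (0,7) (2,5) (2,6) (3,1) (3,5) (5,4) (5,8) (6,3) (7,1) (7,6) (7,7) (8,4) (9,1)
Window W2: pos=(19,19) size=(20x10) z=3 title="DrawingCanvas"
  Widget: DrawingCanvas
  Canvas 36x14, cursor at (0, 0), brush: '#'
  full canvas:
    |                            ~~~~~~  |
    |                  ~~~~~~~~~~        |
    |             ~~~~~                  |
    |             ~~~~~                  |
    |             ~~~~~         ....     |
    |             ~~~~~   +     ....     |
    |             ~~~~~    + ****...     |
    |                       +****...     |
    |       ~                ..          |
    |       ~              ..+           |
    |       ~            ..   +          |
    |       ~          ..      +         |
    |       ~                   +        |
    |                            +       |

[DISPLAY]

     ┃ Minesweeper           ┃                      
━━━━━┠───────────────────────┨                      
lenda┃■■■■■■■■■■             ┃                      
─────┃■■■■■■■■■■             ┃                      
     ┃■■■■■■■■■■             ┃                      
Tu We┃■■■■■■■■■■             ┃                      
     ┃■■■■■■■■■■             ┃                      
 6  7┃■■■■■■■■■■             ┃                      
 13 1┃■■■■■■■■■■             ┃                      
 20 2┃■■■■■■■■■■             ┃                      
27 28┃■■■■■■■■■■             ┃                      
     ┃■■■■■■■■■■             ┃                      
     ┃                       ┃                      
     ┃                       ┃                      
     ┃                       ┃                      
┏━━━━━━━━━━━━━━━━━━┓         ┃                      
┃ DrawingCanvas    ┃         ┃                      
┠──────────────────┨━━━━━━━━━┛                      
┃+                 ┃         ┃                      
┃                  ┃━━━━━━━━━┛                      
┃             ~~~~~┃                                
┃             ~~~~~┃                                


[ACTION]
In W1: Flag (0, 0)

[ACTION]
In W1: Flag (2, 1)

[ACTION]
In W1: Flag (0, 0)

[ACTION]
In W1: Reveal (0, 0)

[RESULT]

     ┃ Minesweeper           ┃                      
━━━━━┠───────────────────────┨                      
lenda┃1■■■■■■■■■             ┃                      
─────┃■■■■■■■■■■             ┃                      
     ┃■⚑■■■■■■■■             ┃                      
Tu We┃■■■■■■■■■■             ┃                      
     ┃■■■■■■■■■■             ┃                      
 6  7┃■■■■■■■■■■             ┃                      
 13 1┃■■■■■■■■■■             ┃                      
 20 2┃■■■■■■■■■■             ┃                      
27 28┃■■■■■■■■■■             ┃                      
     ┃■■■■■■■■■■             ┃                      
     ┃                       ┃                      
     ┃                       ┃                      
     ┃                       ┃                      
┏━━━━━━━━━━━━━━━━━━┓         ┃                      
┃ DrawingCanvas    ┃         ┃                      
┠──────────────────┨━━━━━━━━━┛                      
┃+                 ┃         ┃                      
┃                  ┃━━━━━━━━━┛                      
┃             ~~~~~┃                                
┃             ~~~~~┃                                


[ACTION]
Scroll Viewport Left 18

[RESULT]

                       ┃ Minesweeper           ┃    
              ┏━━━━━━━━┠───────────────────────┨    
              ┃ Calenda┃1■■■■■■■■■             ┃    
              ┠────────┃■■■■■■■■■■             ┃    
              ┃        ┃■⚑■■■■■■■■             ┃    
              ┃Mo Tu We┃■■■■■■■■■■             ┃    
              ┃        ┃■■■■■■■■■■             ┃    
              ┃ 5  6  7┃■■■■■■■■■■             ┃    
              ┃12* 13 1┃■■■■■■■■■■             ┃    
              ┃19* 20 2┃■■■■■■■■■■             ┃    
              ┃26 27 28┃■■■■■■■■■■             ┃    
              ┃        ┃■■■■■■■■■■             ┃    
              ┃        ┃                       ┃    
              ┃        ┃                       ┃    
              ┃        ┃                       ┃    
              ┃   ┏━━━━━━━━━━━━━━━━━━┓         ┃    
              ┃   ┃ DrawingCanvas    ┃         ┃    
              ┃   ┠──────────────────┨━━━━━━━━━┛    
              ┃   ┃+                 ┃         ┃    
              ┗━━━┃                  ┃━━━━━━━━━┛    
                  ┃             ~~~~~┃              
                  ┃             ~~~~~┃              


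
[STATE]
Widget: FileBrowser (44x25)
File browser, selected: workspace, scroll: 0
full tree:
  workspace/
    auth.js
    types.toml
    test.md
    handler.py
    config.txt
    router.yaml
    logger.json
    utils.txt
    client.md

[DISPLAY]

> [-] workspace/                            
    auth.js                                 
    types.toml                              
    test.md                                 
    handler.py                              
    config.txt                              
    router.yaml                             
    logger.json                             
    utils.txt                               
    client.md                               
                                            
                                            
                                            
                                            
                                            
                                            
                                            
                                            
                                            
                                            
                                            
                                            
                                            
                                            
                                            


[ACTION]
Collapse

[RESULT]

> [+] workspace/                            
                                            
                                            
                                            
                                            
                                            
                                            
                                            
                                            
                                            
                                            
                                            
                                            
                                            
                                            
                                            
                                            
                                            
                                            
                                            
                                            
                                            
                                            
                                            
                                            


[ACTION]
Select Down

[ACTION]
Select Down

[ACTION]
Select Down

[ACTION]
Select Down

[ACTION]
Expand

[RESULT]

> [-] workspace/                            
    auth.js                                 
    types.toml                              
    test.md                                 
    handler.py                              
    config.txt                              
    router.yaml                             
    logger.json                             
    utils.txt                               
    client.md                               
                                            
                                            
                                            
                                            
                                            
                                            
                                            
                                            
                                            
                                            
                                            
                                            
                                            
                                            
                                            


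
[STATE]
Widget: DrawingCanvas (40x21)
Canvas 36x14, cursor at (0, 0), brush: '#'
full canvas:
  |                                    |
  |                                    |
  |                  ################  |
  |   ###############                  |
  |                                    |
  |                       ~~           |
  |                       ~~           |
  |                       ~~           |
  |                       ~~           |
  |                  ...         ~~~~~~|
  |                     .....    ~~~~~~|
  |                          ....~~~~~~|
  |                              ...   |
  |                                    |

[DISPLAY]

+                                       
                                        
                  ################      
   ###############                      
                                        
                       ~~               
                       ~~               
                       ~~               
                       ~~               
                  ...         ~~~~~~    
                     .....    ~~~~~~    
                          ....~~~~~~    
                              ...       
                                        
                                        
                                        
                                        
                                        
                                        
                                        
                                        


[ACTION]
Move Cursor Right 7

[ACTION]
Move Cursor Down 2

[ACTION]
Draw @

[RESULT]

                                        
                                        
       @          ################      
   ###############                      
                                        
                       ~~               
                       ~~               
                       ~~               
                       ~~               
                  ...         ~~~~~~    
                     .....    ~~~~~~    
                          ....~~~~~~    
                              ...       
                                        
                                        
                                        
                                        
                                        
                                        
                                        
                                        


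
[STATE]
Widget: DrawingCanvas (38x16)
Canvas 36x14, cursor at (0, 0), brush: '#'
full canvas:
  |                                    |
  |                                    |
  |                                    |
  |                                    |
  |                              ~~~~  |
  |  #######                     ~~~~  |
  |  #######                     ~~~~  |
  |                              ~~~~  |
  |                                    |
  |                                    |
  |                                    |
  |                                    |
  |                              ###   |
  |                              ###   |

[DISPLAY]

+                                     
                                      
                                      
                                      
                              ~~~~    
  #######                     ~~~~    
  #######                     ~~~~    
                              ~~~~    
                                      
                                      
                                      
                                      
                              ###     
                              ###     
                                      
                                      


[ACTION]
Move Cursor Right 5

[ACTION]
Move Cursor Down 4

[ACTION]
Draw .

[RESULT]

                                      
                                      
                                      
                                      
     .                        ~~~~    
  #######                     ~~~~    
  #######                     ~~~~    
                              ~~~~    
                                      
                                      
                                      
                                      
                              ###     
                              ###     
                                      
                                      


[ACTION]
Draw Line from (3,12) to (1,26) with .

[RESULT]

                                      
                       ....           
                .......               
            ....                      
     .                        ~~~~    
  #######                     ~~~~    
  #######                     ~~~~    
                              ~~~~    
                                      
                                      
                                      
                                      
                              ###     
                              ###     
                                      
                                      


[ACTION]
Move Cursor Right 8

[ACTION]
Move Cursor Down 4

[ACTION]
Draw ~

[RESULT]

                                      
                       ....           
                .......               
            ....                      
     .                        ~~~~    
  #######                     ~~~~    
  #######                     ~~~~    
                              ~~~~    
             ~                        
                                      
                                      
                                      
                              ###     
                              ###     
                                      
                                      


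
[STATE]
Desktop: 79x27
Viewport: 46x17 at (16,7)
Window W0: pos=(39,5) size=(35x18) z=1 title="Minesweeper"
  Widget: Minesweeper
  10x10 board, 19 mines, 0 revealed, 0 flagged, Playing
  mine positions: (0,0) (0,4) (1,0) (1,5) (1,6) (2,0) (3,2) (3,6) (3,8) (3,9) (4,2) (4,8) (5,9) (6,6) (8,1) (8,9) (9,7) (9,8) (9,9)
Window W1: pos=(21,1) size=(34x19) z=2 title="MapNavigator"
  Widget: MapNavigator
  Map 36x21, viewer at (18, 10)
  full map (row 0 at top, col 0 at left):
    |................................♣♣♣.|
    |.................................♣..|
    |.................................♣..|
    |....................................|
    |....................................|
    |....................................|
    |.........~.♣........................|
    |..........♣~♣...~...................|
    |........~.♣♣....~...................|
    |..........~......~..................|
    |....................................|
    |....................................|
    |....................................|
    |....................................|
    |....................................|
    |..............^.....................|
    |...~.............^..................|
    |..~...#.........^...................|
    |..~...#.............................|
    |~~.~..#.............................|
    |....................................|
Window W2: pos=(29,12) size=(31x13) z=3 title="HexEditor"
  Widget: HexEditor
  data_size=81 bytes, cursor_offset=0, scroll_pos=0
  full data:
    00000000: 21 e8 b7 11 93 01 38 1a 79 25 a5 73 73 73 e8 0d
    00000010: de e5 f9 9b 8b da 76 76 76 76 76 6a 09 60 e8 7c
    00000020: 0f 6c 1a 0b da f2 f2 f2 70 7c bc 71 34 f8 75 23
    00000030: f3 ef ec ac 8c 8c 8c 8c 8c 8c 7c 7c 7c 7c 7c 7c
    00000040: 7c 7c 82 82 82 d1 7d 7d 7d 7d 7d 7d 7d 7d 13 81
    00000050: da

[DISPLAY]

     ┃.......~.♣......................┃───────
     ┃........♣~♣...~.................┃       
     ┃......~.♣♣....~.................┃       
     ┃........~......~................┃       
     ┃................@...............┃       
     ┃.......┏━━━━━━━━━━━━━━━━━━━━━━━━━━━━━┓  
     ┃.......┃ HexEditor                   ┃  
     ┃.......┠─────────────────────────────┨  
     ┃.......┃00000000  21 e8 b7 11 93 01 3┃  
     ┃.......┃00000010  de e5 f9 9b 8b da 7┃  
     ┃.~.....┃00000020  0f 6c 1a 0b da f2 f┃  
     ┃~...#..┃00000030  f3 ef ec ac 8c 8c 8┃  
     ┗━━━━━━━┃00000040  7c 7c 82 82 82 d1 7┃  
             ┃00000050  da                 ┃  
             ┃                             ┃  
             ┃                             ┃━━
             ┃                             ┃  


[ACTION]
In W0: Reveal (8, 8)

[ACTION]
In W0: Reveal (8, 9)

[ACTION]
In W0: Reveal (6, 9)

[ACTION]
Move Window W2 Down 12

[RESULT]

     ┃.......~.♣......................┃───────
     ┃........♣~♣...~.................┃       
     ┃......~.♣♣....~.................┃       
     ┃........~......~................┃       
     ┃................@...............┃       
     ┃................................┃       
     ┃................................┃       
     ┃.......┏━━━━━━━━━━━━━━━━━━━━━━━━━━━━━┓  
     ┃.......┃ HexEditor                   ┃  
     ┃.......┠─────────────────────────────┨  
     ┃.~.....┃00000000  21 e8 b7 11 93 01 3┃  
     ┃~...#..┃00000010  de e5 f9 9b 8b da 7┃  
     ┗━━━━━━━┃00000020  0f 6c 1a 0b da f2 f┃  
             ┃00000030  f3 ef ec ac 8c 8c 8┃  
             ┃00000040  7c 7c 82 82 82 d1 7┃  
             ┃00000050  da                 ┃━━
             ┃                             ┃  


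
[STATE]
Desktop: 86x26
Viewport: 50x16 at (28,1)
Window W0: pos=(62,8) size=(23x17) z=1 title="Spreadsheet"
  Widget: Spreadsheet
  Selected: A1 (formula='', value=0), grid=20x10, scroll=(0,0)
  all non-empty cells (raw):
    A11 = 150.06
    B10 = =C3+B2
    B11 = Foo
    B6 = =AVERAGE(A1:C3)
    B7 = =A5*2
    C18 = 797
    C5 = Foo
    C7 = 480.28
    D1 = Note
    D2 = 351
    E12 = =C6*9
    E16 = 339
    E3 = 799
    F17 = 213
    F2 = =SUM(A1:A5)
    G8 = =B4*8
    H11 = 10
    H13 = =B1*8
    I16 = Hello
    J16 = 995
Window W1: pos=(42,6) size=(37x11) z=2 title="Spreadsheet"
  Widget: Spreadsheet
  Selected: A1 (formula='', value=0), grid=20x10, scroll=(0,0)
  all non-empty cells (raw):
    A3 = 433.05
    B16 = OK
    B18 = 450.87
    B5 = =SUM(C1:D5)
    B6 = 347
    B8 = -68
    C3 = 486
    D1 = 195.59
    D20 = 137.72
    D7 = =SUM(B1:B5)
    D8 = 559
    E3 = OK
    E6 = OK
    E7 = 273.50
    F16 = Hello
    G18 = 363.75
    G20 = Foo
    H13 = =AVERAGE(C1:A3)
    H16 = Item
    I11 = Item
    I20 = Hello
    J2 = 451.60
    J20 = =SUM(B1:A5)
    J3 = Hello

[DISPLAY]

                                                  
                                                  
                                                  
                                                  
                                                  
              ┏━━━━━━━━━━━━━━━━━━━━━━━━━━━━━━━━━━━
              ┃ Spreadsheet                       
              ┠───────────────────────────────────
              ┃A1:                                
              ┃       A       B       C       D   
              ┃-----------------------------------
              ┃  1      [0]       0       0  195.5
              ┃  2        0       0       0       
              ┃  3   433.05       0     486       
              ┃  4        0       0       0       
              ┗━━━━━━━━━━━━━━━━━━━━━━━━━━━━━━━━━━━


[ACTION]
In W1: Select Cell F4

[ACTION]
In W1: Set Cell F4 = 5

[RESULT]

                                                  
                                                  
                                                  
                                                  
                                                  
              ┏━━━━━━━━━━━━━━━━━━━━━━━━━━━━━━━━━━━
              ┃ Spreadsheet                       
              ┠───────────────────────────────────
              ┃F4: 5                              
              ┃       A       B       C       D   
              ┃-----------------------------------
              ┃  1        0       0       0  195.5
              ┃  2        0       0       0       
              ┃  3   433.05       0     486       
              ┃  4        0       0       0       
              ┗━━━━━━━━━━━━━━━━━━━━━━━━━━━━━━━━━━━


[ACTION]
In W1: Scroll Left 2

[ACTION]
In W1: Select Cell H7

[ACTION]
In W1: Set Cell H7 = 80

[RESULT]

                                                  
                                                  
                                                  
                                                  
                                                  
              ┏━━━━━━━━━━━━━━━━━━━━━━━━━━━━━━━━━━━
              ┃ Spreadsheet                       
              ┠───────────────────────────────────
              ┃H7: 80                             
              ┃       A       B       C       D   
              ┃-----------------------------------
              ┃  1        0       0       0  195.5
              ┃  2        0       0       0       
              ┃  3   433.05       0     486       
              ┃  4        0       0       0       
              ┗━━━━━━━━━━━━━━━━━━━━━━━━━━━━━━━━━━━


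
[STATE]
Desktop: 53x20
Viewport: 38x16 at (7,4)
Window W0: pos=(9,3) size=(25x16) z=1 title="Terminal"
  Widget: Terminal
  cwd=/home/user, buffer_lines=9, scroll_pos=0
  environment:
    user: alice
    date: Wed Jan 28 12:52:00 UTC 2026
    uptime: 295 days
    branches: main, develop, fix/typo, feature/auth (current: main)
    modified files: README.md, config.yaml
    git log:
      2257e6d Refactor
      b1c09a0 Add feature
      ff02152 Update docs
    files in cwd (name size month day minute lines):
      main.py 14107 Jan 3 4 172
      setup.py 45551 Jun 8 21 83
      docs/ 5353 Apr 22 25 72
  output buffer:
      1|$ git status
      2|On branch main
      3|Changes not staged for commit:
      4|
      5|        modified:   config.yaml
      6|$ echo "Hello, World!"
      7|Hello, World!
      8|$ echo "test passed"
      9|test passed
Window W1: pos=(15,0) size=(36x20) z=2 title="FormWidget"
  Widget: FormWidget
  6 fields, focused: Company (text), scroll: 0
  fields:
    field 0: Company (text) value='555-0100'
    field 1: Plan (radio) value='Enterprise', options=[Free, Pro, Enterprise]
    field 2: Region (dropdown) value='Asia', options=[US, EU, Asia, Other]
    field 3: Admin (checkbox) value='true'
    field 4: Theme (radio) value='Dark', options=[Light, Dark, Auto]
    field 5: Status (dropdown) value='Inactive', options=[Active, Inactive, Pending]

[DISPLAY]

  ┃ Term┃  Plan:       ( ) Free  ( ) P
  ┠─────┃  Region:     [Asia          
  ┃$ git┃  Admin:      [x]            
  ┃On br┃  Theme:      ( ) Light  (●) 
  ┃Chang┃  Status:     [Inactive      
  ┃     ┃                             
  ┃     ┃                             
  ┃$ ech┃                             
  ┃Hello┃                             
  ┃$ ech┃                             
  ┃test ┃                             
  ┃$ █  ┃                             
  ┃     ┃                             
  ┃     ┃                             
  ┗━━━━━┃                             
        ┗━━━━━━━━━━━━━━━━━━━━━━━━━━━━━


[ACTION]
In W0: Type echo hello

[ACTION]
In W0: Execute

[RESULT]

  ┃ Term┃  Plan:       ( ) Free  ( ) P
  ┠─────┃  Region:     [Asia          
  ┃$ git┃  Admin:      [x]            
  ┃On br┃  Theme:      ( ) Light  (●) 
  ┃Chang┃  Status:     [Inactive      
  ┃     ┃                             
  ┃     ┃                             
  ┃$ ech┃                             
  ┃Hello┃                             
  ┃$ ech┃                             
  ┃test ┃                             
  ┃$ ech┃                             
  ┃hello┃                             
  ┃$ █  ┃                             
  ┗━━━━━┃                             
        ┗━━━━━━━━━━━━━━━━━━━━━━━━━━━━━


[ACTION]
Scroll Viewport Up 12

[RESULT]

        ┏━━━━━━━━━━━━━━━━━━━━━━━━━━━━━
        ┃ FormWidget                  
        ┠─────────────────────────────
  ┏━━━━━┃> Company:    [555-0100      
  ┃ Term┃  Plan:       ( ) Free  ( ) P
  ┠─────┃  Region:     [Asia          
  ┃$ git┃  Admin:      [x]            
  ┃On br┃  Theme:      ( ) Light  (●) 
  ┃Chang┃  Status:     [Inactive      
  ┃     ┃                             
  ┃     ┃                             
  ┃$ ech┃                             
  ┃Hello┃                             
  ┃$ ech┃                             
  ┃test ┃                             
  ┃$ ech┃                             


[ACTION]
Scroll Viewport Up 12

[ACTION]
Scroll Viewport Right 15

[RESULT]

┏━━━━━━━━━━━━━━━━━━━━━━━━━━━━━━━━━━┓  
┃ FormWidget                       ┃  
┠──────────────────────────────────┨  
┃> Company:    [555-0100          ]┃  
┃  Plan:       ( ) Free  ( ) Pro  (┃  
┃  Region:     [Asia             ▼]┃  
┃  Admin:      [x]                 ┃  
┃  Theme:      ( ) Light  (●) Dark ┃  
┃  Status:     [Inactive         ▼]┃  
┃                                  ┃  
┃                                  ┃  
┃                                  ┃  
┃                                  ┃  
┃                                  ┃  
┃                                  ┃  
┃                                  ┃  
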